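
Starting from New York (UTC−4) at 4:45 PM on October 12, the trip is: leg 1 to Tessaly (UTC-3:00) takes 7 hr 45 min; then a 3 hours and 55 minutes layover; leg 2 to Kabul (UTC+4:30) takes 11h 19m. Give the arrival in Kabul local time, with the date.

12:14 AM on Oct 14

Convert departure to UTC: 4:45 PM + 4:00 = 8:45 PM UTC on Oct 12.
Add 7 hours and 45 minutes leg 1 → 4:30 AM UTC (Oct 13).
Add 3 hours 55 minutes layover in Tessaly → 8:25 AM UTC.
Add 11 hours and 19 minutes leg 2 → 7:44 PM UTC.
Kabul is UTC+4:30, so local arrival = 7:44 PM + 4:30 = 12:14 AM on Oct 14.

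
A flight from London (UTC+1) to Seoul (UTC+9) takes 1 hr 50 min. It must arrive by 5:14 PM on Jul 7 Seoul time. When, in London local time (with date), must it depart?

Target arrival in UTC: 5:14 PM − 9:00 = 8:14 AM on Jul 7.
Subtract 1 hour 50 minutes → departure 6:24 AM UTC on Jul 7.
London is UTC+1:00: 6:24 AM + 1:00 = 7:24 AM on Jul 7.

7:24 AM on Jul 7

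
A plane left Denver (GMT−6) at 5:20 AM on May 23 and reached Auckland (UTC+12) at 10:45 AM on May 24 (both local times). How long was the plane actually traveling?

11 hours 25 minutes

Auckland is 18:00 ahead of Denver.
Clock-face elapsed time (ignoring zones) is 29 hours 25 minutes.
Actual elapsed = 29 hours 25 minutes − 18:00 = 11 hours 25 minutes.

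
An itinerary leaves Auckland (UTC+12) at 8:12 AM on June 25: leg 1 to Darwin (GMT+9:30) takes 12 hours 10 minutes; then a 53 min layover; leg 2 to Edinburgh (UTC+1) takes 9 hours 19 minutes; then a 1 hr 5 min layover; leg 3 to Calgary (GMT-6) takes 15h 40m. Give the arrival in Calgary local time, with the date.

Convert departure to UTC: 8:12 AM − 12:00 = 8:12 PM UTC on Jun 24.
Add 12 hours 10 minutes leg 1 → 8:22 AM UTC (Jun 25).
Add 53 minutes layover in Darwin → 9:15 AM UTC.
Add 9 hours 19 minutes leg 2 → 6:34 PM UTC.
Add 1 hour 5 minutes layover in Edinburgh → 7:39 PM UTC.
Add 15 hours and 40 minutes leg 3 → 11:19 AM UTC (Jun 26).
Calgary is UTC−6:00, so local arrival = 11:19 AM − 6:00 = 5:19 AM on Jun 26.

5:19 AM on June 26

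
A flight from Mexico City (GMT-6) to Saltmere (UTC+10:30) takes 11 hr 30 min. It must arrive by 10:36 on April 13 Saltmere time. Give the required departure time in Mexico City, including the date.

Target arrival in UTC: 10:36 − 10:30 = 00:06 on Apr 13.
Subtract 11 hours 30 minutes → departure 12:36 UTC on Apr 12.
Mexico City is UTC−6:00: 12:36 − 6:00 = 06:36 on Apr 12.

06:36 on Apr 12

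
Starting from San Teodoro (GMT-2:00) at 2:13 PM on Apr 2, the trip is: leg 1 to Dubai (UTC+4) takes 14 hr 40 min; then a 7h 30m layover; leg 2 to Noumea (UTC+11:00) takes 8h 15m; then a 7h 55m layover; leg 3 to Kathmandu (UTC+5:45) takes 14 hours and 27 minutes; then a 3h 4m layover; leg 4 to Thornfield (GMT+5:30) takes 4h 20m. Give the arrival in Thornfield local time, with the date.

Convert departure to UTC: 2:13 PM + 2:00 = 4:13 PM UTC on Apr 2.
Add 14 hours 40 minutes leg 1 → 6:53 AM UTC (Apr 3).
Add 7 hours 30 minutes layover in Dubai → 2:23 PM UTC.
Add 8 hours 15 minutes leg 2 → 10:38 PM UTC.
Add 7 hours 55 minutes layover in Noumea → 6:33 AM UTC (Apr 4).
Add 14 hours 27 minutes leg 3 → 9:00 PM UTC.
Add 3 hours and 4 minutes layover in Kathmandu → 12:04 AM UTC (Apr 5).
Add 4 hours and 20 minutes leg 4 → 4:24 AM UTC.
Thornfield is UTC+5:30, so local arrival = 4:24 AM + 5:30 = 9:54 AM on Apr 5.

9:54 AM on April 5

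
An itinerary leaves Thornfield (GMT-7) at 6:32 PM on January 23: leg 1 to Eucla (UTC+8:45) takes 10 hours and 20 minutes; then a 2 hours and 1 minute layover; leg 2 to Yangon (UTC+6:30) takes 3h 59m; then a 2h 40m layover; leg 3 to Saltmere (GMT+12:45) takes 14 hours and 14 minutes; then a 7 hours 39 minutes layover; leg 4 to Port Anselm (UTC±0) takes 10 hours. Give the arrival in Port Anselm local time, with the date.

Convert departure to UTC: 6:32 PM + 7:00 = 1:32 AM UTC on Jan 24.
Add 10 hours 20 minutes leg 1 → 11:52 AM UTC.
Add 2 hours 1 minute layover in Eucla → 1:53 PM UTC.
Add 3 hours and 59 minutes leg 2 → 5:52 PM UTC.
Add 2 hours and 40 minutes layover in Yangon → 8:32 PM UTC.
Add 14 hours and 14 minutes leg 3 → 10:46 AM UTC (Jan 25).
Add 7 hours 39 minutes layover in Saltmere → 6:25 PM UTC.
Add 10 hours leg 4 → 4:25 AM UTC (Jan 26).
Port Anselm is UTC+0, so local arrival is the same: 4:25 AM on Jan 26.

4:25 AM on January 26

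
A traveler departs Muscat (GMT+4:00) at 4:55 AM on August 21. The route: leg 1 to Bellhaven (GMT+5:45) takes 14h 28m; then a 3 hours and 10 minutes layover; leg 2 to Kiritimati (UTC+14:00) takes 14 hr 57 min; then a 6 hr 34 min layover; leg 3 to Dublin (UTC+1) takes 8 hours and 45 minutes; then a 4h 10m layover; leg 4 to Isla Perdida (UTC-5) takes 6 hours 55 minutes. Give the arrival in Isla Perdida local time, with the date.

6:54 AM on August 23

Convert departure to UTC: 4:55 AM − 4:00 = 12:55 AM UTC on Aug 21.
Add 14 hours 28 minutes leg 1 → 3:23 PM UTC.
Add 3 hours 10 minutes layover in Bellhaven → 6:33 PM UTC.
Add 14 hours and 57 minutes leg 2 → 9:30 AM UTC (Aug 22).
Add 6 hours and 34 minutes layover in Kiritimati → 4:04 PM UTC.
Add 8 hours 45 minutes leg 3 → 12:49 AM UTC (Aug 23).
Add 4 hours 10 minutes layover in Dublin → 4:59 AM UTC.
Add 6 hours and 55 minutes leg 4 → 11:54 AM UTC.
Isla Perdida is UTC−5:00, so local arrival = 11:54 AM − 5:00 = 6:54 AM on Aug 23.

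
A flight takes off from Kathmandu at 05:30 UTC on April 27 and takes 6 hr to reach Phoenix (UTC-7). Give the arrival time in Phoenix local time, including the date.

04:30 on April 27

Departure is given in UTC: 05:30 on Apr 27.
Add 6 hours → 11:30 UTC.
Phoenix is UTC−7:00: 11:30 − 7:00 = 04:30 on Apr 27.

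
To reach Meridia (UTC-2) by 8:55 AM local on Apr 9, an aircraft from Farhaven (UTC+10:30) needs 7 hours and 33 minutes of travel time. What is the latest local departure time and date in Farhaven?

1:52 PM on April 9

Target arrival in UTC: 8:55 AM + 2:00 = 10:55 AM on Apr 9.
Subtract 7 hours 33 minutes → departure 3:22 AM UTC on Apr 9.
Farhaven is UTC+10:30: 3:22 AM + 10:30 = 1:52 PM on Apr 9.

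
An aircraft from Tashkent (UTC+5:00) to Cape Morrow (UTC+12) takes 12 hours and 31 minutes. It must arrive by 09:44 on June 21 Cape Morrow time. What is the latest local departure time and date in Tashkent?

Target arrival in UTC: 09:44 − 12:00 = 21:44 on Jun 20.
Subtract 12 hours 31 minutes → departure 09:13 UTC on Jun 20.
Tashkent is UTC+5:00: 09:13 + 5:00 = 14:13 on Jun 20.

14:13 on Jun 20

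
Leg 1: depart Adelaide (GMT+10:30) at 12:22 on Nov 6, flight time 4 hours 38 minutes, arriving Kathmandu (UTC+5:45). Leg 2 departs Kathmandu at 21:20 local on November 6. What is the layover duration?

Convert departure to UTC: 12:22 − 10:30 = 01:52 UTC on Nov 6.
Add 4 hours 38 minutes flight time → 06:30 UTC.
Kathmandu is UTC+5:45, so local arrival = 06:30 + 5:45 = 12:15 on Nov 6.
Layover = 21:20 − 12:15 = 9 hours 5 minutes.

9 hours 5 minutes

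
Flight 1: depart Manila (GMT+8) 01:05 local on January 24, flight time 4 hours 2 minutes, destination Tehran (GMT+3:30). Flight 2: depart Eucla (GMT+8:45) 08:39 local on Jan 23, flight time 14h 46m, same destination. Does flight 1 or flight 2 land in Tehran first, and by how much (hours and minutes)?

Flight 1 in UTC: 01:05 − 8:00 = 17:05 on Jan 23.
+4 hours 2 minutes → arrive 21:07 UTC on Jan 23.
Flight 2 in UTC: 08:39 − 8:45 = 23:54 on Jan 22.
+14 hours and 46 minutes → arrive 14:40 UTC on Jan 23.
Flight 2 lands earlier by 6 hours 27 minutes.

the second, by 6 hours 27 minutes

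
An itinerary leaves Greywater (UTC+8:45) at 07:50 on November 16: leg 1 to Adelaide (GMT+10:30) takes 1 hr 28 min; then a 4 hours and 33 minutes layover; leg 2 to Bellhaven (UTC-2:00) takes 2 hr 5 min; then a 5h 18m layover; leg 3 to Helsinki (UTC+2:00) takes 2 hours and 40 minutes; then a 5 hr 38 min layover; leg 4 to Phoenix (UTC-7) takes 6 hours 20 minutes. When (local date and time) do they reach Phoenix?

20:07 on November 16

Convert departure to UTC: 07:50 − 8:45 = 23:05 UTC on Nov 15.
Add 1 hour and 28 minutes leg 1 → 00:33 UTC (Nov 16).
Add 4 hours 33 minutes layover in Adelaide → 05:06 UTC.
Add 2 hours 5 minutes leg 2 → 07:11 UTC.
Add 5 hours and 18 minutes layover in Bellhaven → 12:29 UTC.
Add 2 hours and 40 minutes leg 3 → 15:09 UTC.
Add 5 hours 38 minutes layover in Helsinki → 20:47 UTC.
Add 6 hours 20 minutes leg 4 → 03:07 UTC (Nov 17).
Phoenix is UTC−7:00, so local arrival = 03:07 − 7:00 = 20:07 on Nov 16.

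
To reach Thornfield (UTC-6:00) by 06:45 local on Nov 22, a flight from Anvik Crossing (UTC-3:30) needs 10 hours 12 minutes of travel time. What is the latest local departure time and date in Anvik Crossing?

23:03 on November 21

Target arrival in UTC: 06:45 + 6:00 = 12:45 on Nov 22.
Subtract 10 hours 12 minutes → departure 02:33 UTC on Nov 22.
Anvik Crossing is UTC−3:30: 02:33 − 3:30 = 23:03 on Nov 21.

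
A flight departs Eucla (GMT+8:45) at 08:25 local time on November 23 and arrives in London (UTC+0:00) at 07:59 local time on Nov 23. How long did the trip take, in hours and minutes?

London is 8:45 behind Eucla.
Clock-face elapsed time (ignoring zones) is −26 minutes.
Actual elapsed = −26 minutes + 8:45 = 8 hours 19 minutes.

8 hours 19 minutes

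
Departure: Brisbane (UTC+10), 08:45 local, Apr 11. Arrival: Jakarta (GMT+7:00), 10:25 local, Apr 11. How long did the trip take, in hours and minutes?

Jakarta is 3:00 behind Brisbane.
Clock-face elapsed time (ignoring zones) is 1 hour 40 minutes.
Actual elapsed = 1 hour 40 minutes + 3:00 = 4 hours 40 minutes.

4 hours 40 minutes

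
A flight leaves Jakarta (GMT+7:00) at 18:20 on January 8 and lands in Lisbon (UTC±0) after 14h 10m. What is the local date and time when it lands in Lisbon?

01:30 on January 9

Lisbon is 7:00 behind Jakarta.
After 14 hours and 10 minutes it is 08:30 (Jan 9) in Jakarta.
Shift by the zone difference: 08:30 − 7:00 = 01:30 on Jan 9 in Lisbon.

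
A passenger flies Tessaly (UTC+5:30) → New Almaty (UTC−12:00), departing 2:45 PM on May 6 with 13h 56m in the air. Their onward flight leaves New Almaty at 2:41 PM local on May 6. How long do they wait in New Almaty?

Convert departure to UTC: 2:45 PM − 5:30 = 9:15 AM UTC on May 6.
Add 13 hours and 56 minutes flight time → 11:11 PM UTC.
New Almaty is UTC−12:00, so local arrival = 11:11 PM − 12:00 = 11:11 AM on May 6.
Layover = 2:41 PM − 11:11 AM = 3 hours 30 minutes.

3 hours 30 minutes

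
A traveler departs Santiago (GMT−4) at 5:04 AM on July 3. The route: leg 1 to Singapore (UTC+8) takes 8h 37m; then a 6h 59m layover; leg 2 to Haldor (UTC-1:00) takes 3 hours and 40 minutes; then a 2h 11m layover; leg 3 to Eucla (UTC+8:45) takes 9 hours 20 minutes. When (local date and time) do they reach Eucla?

12:36 AM on July 5

Convert departure to UTC: 5:04 AM + 4:00 = 9:04 AM UTC on Jul 3.
Add 8 hours and 37 minutes leg 1 → 5:41 PM UTC.
Add 6 hours 59 minutes layover in Singapore → 12:40 AM UTC (Jul 4).
Add 3 hours and 40 minutes leg 2 → 4:20 AM UTC.
Add 2 hours and 11 minutes layover in Haldor → 6:31 AM UTC.
Add 9 hours and 20 minutes leg 3 → 3:51 PM UTC.
Eucla is UTC+8:45, so local arrival = 3:51 PM + 8:45 = 12:36 AM on Jul 5.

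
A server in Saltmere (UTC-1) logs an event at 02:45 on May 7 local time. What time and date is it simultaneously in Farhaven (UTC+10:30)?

14:15 on May 7

In UTC: 02:45 + 1:00 = 03:45 on May 7.
Farhaven is UTC+10:30: 03:45 + 10:30 = 14:15 on May 7.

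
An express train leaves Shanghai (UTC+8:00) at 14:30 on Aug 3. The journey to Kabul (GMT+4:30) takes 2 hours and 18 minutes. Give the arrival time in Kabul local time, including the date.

Convert departure to UTC: 14:30 − 8:00 = 06:30 UTC on Aug 3.
Add 2 hours and 18 minutes travel time → 08:48 UTC.
Kabul is UTC+4:30, so local arrival = 08:48 + 4:30 = 13:18 on Aug 3.

13:18 on August 3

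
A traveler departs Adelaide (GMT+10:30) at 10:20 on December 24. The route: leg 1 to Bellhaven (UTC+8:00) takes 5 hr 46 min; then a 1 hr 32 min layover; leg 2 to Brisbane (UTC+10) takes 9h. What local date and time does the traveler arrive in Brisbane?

02:08 on Dec 25

Convert departure to UTC: 10:20 − 10:30 = 23:50 UTC on Dec 23.
Add 5 hours 46 minutes leg 1 → 05:36 UTC (Dec 24).
Add 1 hour 32 minutes layover in Bellhaven → 07:08 UTC.
Add 9 hours leg 2 → 16:08 UTC.
Brisbane is UTC+10:00, so local arrival = 16:08 + 10:00 = 02:08 on Dec 25.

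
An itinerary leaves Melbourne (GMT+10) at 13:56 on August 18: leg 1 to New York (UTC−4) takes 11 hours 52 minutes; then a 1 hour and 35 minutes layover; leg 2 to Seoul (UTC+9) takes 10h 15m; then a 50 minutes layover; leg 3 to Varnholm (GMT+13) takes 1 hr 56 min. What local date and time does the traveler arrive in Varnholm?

Convert departure to UTC: 13:56 − 10:00 = 03:56 UTC on Aug 18.
Add 11 hours 52 minutes leg 1 → 15:48 UTC.
Add 1 hour and 35 minutes layover in New York → 17:23 UTC.
Add 10 hours and 15 minutes leg 2 → 03:38 UTC (Aug 19).
Add 50 minutes layover in Seoul → 04:28 UTC.
Add 1 hour 56 minutes leg 3 → 06:24 UTC.
Varnholm is UTC+13:00, so local arrival = 06:24 + 13:00 = 19:24 on Aug 19.

19:24 on Aug 19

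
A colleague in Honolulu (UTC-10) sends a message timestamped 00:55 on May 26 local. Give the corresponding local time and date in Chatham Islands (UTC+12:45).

23:40 on May 26

In UTC: 00:55 + 10:00 = 10:55 on May 26.
Chatham Islands is UTC+12:45: 10:55 + 12:45 = 23:40 on May 26.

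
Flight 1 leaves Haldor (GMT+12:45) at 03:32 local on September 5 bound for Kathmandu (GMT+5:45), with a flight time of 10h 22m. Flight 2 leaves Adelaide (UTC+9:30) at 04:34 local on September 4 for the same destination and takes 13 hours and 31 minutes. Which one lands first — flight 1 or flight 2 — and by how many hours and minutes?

the second, by 16 hours 34 minutes

Flight 1 in UTC: 03:32 − 12:45 = 14:47 on Sep 4.
+10 hours 22 minutes → arrive 01:09 UTC on Sep 5.
Flight 2 in UTC: 04:34 − 9:30 = 19:04 on Sep 3.
+13 hours 31 minutes → arrive 08:35 UTC on Sep 4.
Flight 2 lands earlier by 16 hours 34 minutes.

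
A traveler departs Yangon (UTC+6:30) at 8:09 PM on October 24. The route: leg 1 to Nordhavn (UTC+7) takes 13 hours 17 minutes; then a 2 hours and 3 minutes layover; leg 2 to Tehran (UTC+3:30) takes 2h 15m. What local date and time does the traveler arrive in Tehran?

10:44 AM on October 25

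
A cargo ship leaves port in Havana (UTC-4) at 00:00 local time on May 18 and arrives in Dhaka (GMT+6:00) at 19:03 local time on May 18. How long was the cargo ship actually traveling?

Dhaka is 10:00 ahead of Havana.
Clock-face elapsed time (ignoring zones) is 19 hours 3 minutes.
Actual elapsed = 19 hours 3 minutes − 10:00 = 9 hours 3 minutes.

9 hours 3 minutes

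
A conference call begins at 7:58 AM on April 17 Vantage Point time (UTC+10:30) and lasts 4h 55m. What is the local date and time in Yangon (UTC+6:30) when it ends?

Yangon is 4:00 behind Vantage Point.
After 4 hours and 55 minutes it is 12:53 PM in Vantage Point.
Shift by the zone difference: 12:53 PM − 4:00 = 8:53 AM on Apr 17 in Yangon.

8:53 AM on Apr 17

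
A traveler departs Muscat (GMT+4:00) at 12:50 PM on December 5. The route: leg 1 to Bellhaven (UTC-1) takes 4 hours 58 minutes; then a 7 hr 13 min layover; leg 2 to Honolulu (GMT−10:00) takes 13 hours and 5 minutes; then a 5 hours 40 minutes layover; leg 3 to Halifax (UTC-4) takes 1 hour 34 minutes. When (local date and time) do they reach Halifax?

Convert departure to UTC: 12:50 PM − 4:00 = 8:50 AM UTC on Dec 5.
Add 4 hours 58 minutes leg 1 → 1:48 PM UTC.
Add 7 hours and 13 minutes layover in Bellhaven → 9:01 PM UTC.
Add 13 hours and 5 minutes leg 2 → 10:06 AM UTC (Dec 6).
Add 5 hours and 40 minutes layover in Honolulu → 3:46 PM UTC.
Add 1 hour 34 minutes leg 3 → 5:20 PM UTC.
Halifax is UTC−4:00, so local arrival = 5:20 PM − 4:00 = 1:20 PM on Dec 6.

1:20 PM on December 6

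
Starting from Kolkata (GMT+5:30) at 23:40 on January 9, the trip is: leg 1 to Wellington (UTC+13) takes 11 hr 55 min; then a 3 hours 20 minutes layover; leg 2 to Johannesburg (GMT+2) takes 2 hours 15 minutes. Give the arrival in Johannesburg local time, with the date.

Convert departure to UTC: 23:40 − 5:30 = 18:10 UTC on Jan 9.
Add 11 hours 55 minutes leg 1 → 06:05 UTC (Jan 10).
Add 3 hours and 20 minutes layover in Wellington → 09:25 UTC.
Add 2 hours 15 minutes leg 2 → 11:40 UTC.
Johannesburg is UTC+2:00, so local arrival = 11:40 + 2:00 = 13:40 on Jan 10.

13:40 on January 10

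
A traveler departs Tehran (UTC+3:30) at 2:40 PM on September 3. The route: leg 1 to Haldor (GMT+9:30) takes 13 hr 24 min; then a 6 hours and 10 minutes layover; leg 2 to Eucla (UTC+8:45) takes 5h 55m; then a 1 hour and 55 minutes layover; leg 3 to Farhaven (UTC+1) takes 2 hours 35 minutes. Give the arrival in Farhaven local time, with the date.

Convert departure to UTC: 2:40 PM − 3:30 = 11:10 AM UTC on Sep 3.
Add 13 hours and 24 minutes leg 1 → 12:34 AM UTC (Sep 4).
Add 6 hours 10 minutes layover in Haldor → 6:44 AM UTC.
Add 5 hours and 55 minutes leg 2 → 12:39 PM UTC.
Add 1 hour and 55 minutes layover in Eucla → 2:34 PM UTC.
Add 2 hours 35 minutes leg 3 → 5:09 PM UTC.
Farhaven is UTC+1:00, so local arrival = 5:09 PM + 1:00 = 6:09 PM on Sep 4.

6:09 PM on September 4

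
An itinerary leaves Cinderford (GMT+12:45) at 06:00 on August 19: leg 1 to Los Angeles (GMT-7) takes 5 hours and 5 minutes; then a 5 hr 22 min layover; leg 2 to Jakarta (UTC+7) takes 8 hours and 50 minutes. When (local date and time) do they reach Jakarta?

Convert departure to UTC: 06:00 − 12:45 = 17:15 UTC on Aug 18.
Add 5 hours 5 minutes leg 1 → 22:20 UTC.
Add 5 hours 22 minutes layover in Los Angeles → 03:42 UTC (Aug 19).
Add 8 hours and 50 minutes leg 2 → 12:32 UTC.
Jakarta is UTC+7:00, so local arrival = 12:32 + 7:00 = 19:32 on Aug 19.

19:32 on August 19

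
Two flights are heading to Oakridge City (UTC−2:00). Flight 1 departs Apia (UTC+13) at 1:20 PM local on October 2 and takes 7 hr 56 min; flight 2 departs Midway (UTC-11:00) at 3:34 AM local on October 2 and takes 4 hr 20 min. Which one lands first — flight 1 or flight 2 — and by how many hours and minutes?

Flight 1 in UTC: 1:20 PM − 13:00 = 12:20 AM on Oct 2.
+7 hours 56 minutes → arrive 8:16 AM UTC on Oct 2.
Flight 2 in UTC: 3:34 AM + 11:00 = 2:34 PM on Oct 2.
+4 hours and 20 minutes → arrive 6:54 PM UTC on Oct 2.
Flight 1 lands earlier by 10 hours 38 minutes.

the first, by 10 hours 38 minutes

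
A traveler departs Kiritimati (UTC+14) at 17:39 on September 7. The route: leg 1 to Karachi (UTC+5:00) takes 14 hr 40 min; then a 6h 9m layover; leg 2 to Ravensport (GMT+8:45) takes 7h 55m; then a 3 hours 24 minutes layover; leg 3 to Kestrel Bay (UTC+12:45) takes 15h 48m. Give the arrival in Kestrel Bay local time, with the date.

16:20 on Sep 9

Convert departure to UTC: 17:39 − 14:00 = 03:39 UTC on Sep 7.
Add 14 hours and 40 minutes leg 1 → 18:19 UTC.
Add 6 hours and 9 minutes layover in Karachi → 00:28 UTC (Sep 8).
Add 7 hours and 55 minutes leg 2 → 08:23 UTC.
Add 3 hours and 24 minutes layover in Ravensport → 11:47 UTC.
Add 15 hours 48 minutes leg 3 → 03:35 UTC (Sep 9).
Kestrel Bay is UTC+12:45, so local arrival = 03:35 + 12:45 = 16:20 on Sep 9.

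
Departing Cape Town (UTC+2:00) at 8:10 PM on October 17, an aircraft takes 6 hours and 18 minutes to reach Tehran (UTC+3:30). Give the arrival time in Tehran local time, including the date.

Convert departure to UTC: 8:10 PM − 2:00 = 6:10 PM UTC on Oct 17.
Add 6 hours 18 minutes travel time → 12:28 AM UTC (Oct 18).
Tehran is UTC+3:30, so local arrival = 12:28 AM + 3:30 = 3:58 AM on Oct 18.

3:58 AM on October 18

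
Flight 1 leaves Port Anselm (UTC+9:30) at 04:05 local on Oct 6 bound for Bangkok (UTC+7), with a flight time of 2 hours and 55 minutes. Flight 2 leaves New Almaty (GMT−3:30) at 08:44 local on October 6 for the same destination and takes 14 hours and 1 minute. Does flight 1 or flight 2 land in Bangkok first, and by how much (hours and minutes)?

the first, by 28 hours 45 minutes

Flight 1 in UTC: 04:05 − 9:30 = 18:35 on Oct 5.
+2 hours and 55 minutes → arrive 21:30 UTC on Oct 5.
Flight 2 in UTC: 08:44 + 3:30 = 12:14 on Oct 6.
+14 hours 1 minute → arrive 02:15 UTC on Oct 7.
Flight 1 lands earlier by 28 hours 45 minutes.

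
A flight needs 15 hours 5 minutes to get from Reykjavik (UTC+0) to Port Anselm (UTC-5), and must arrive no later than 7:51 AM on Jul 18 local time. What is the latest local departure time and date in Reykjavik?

9:46 PM on July 17

Target arrival in UTC: 7:51 AM + 5:00 = 12:51 PM on Jul 18.
Subtract 15 hours and 5 minutes → departure 9:46 PM UTC on Jul 17.
Reykjavik is UTC+0, so departure is 9:46 PM on Jul 17.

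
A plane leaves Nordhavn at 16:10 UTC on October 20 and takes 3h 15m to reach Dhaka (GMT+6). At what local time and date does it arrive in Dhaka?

Departure is given in UTC: 16:10 on Oct 20.
Add 3 hours and 15 minutes → 19:25 UTC.
Dhaka is UTC+6:00: 19:25 + 6:00 = 01:25 on Oct 21.

01:25 on October 21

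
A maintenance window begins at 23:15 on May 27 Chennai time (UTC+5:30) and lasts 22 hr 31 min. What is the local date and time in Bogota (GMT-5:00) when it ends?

11:16 on May 28

Convert start to UTC: 23:15 − 5:30 = 17:45 UTC on May 27.
Add 22 hours and 31 minutes duration → 16:16 UTC (May 28).
Bogota is UTC−5:00, so local end time = 16:16 − 5:00 = 11:16 on May 28.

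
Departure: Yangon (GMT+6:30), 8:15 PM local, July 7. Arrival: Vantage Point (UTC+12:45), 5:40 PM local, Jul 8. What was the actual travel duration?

15 hours 10 minutes

Departure in UTC: 8:15 PM − 6:30 = 1:45 PM on Jul 7.
Arrival in UTC: 5:40 PM − 12:45 = 4:55 AM on Jul 8.
Elapsed = 4:55 AM − 1:45 PM (+1 day) = 15 hours 10 minutes.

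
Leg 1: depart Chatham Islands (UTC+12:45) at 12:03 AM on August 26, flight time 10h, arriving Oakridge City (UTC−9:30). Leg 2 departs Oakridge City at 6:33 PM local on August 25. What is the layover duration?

Convert departure to UTC: 12:03 AM − 12:45 = 11:18 AM UTC on Aug 25.
Add 10 hours flight time → 9:18 PM UTC.
Oakridge City is UTC−9:30, so local arrival = 9:18 PM − 9:30 = 11:48 AM on Aug 25.
Layover = 6:33 PM − 11:48 AM = 6 hours 45 minutes.

6 hours 45 minutes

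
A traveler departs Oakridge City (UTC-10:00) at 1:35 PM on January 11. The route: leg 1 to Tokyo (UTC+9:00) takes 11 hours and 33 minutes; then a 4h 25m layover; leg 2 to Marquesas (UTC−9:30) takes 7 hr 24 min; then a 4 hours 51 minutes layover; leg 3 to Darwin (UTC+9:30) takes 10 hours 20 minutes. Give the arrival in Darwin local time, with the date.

Convert departure to UTC: 1:35 PM + 10:00 = 11:35 PM UTC on Jan 11.
Add 11 hours 33 minutes leg 1 → 11:08 AM UTC (Jan 12).
Add 4 hours and 25 minutes layover in Tokyo → 3:33 PM UTC.
Add 7 hours 24 minutes leg 2 → 10:57 PM UTC.
Add 4 hours and 51 minutes layover in Marquesas → 3:48 AM UTC (Jan 13).
Add 10 hours 20 minutes leg 3 → 2:08 PM UTC.
Darwin is UTC+9:30, so local arrival = 2:08 PM + 9:30 = 11:38 PM on Jan 13.

11:38 PM on January 13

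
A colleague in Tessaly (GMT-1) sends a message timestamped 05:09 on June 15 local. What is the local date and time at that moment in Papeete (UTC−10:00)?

Papeete is 9:00 behind Tessaly.
Shift by the zone difference: 05:09 − 9:00 = 20:09 on Jun 14 in Papeete.

20:09 on June 14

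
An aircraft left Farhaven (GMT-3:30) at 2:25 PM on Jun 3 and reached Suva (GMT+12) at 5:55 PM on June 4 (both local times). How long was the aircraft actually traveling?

Departure in UTC: 2:25 PM + 3:30 = 5:55 PM on Jun 3.
Arrival in UTC: 5:55 PM − 12:00 = 5:55 AM on Jun 4.
Elapsed = 5:55 AM − 5:55 PM (+1 day) = 12 hours.

12 hours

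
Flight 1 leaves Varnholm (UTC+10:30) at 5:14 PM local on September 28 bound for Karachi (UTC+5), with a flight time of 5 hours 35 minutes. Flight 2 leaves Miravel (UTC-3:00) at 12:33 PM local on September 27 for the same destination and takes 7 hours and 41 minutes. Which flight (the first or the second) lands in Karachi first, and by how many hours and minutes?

Flight 1 in UTC: 5:14 PM − 10:30 = 6:44 AM on Sep 28.
+5 hours and 35 minutes → arrive 12:19 PM UTC on Sep 28.
Flight 2 in UTC: 12:33 PM + 3:00 = 3:33 PM on Sep 27.
+7 hours 41 minutes → arrive 11:14 PM UTC on Sep 27.
Flight 2 lands earlier by 13 hours 5 minutes.

the second, by 13 hours 5 minutes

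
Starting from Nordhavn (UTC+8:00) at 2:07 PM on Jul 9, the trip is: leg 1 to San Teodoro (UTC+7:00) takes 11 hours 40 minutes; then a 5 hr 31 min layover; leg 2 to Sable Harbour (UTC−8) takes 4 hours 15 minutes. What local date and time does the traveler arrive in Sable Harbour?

7:33 PM on Jul 9

Convert departure to UTC: 2:07 PM − 8:00 = 6:07 AM UTC on Jul 9.
Add 11 hours and 40 minutes leg 1 → 5:47 PM UTC.
Add 5 hours 31 minutes layover in San Teodoro → 11:18 PM UTC.
Add 4 hours and 15 minutes leg 2 → 3:33 AM UTC (Jul 10).
Sable Harbour is UTC−8:00, so local arrival = 3:33 AM − 8:00 = 7:33 PM on Jul 9.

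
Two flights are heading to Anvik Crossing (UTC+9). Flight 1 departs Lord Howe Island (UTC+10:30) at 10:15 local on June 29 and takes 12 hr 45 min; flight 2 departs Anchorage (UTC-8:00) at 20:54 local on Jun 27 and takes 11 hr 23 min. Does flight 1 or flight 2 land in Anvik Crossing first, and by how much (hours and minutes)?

Flight 1 in UTC: 10:15 − 10:30 = 23:45 on Jun 28.
+12 hours 45 minutes → arrive 12:30 UTC on Jun 29.
Flight 2 in UTC: 20:54 + 8:00 = 04:54 on Jun 28.
+11 hours 23 minutes → arrive 16:17 UTC on Jun 28.
Flight 2 lands earlier by 20 hours 13 minutes.

the second, by 20 hours 13 minutes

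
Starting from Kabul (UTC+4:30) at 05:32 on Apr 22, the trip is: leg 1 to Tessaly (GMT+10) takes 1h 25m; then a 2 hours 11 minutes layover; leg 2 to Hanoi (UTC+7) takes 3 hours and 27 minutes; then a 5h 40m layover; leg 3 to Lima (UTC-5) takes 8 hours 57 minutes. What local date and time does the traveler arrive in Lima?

Convert departure to UTC: 05:32 − 4:30 = 01:02 UTC on Apr 22.
Add 1 hour 25 minutes leg 1 → 02:27 UTC.
Add 2 hours and 11 minutes layover in Tessaly → 04:38 UTC.
Add 3 hours and 27 minutes leg 2 → 08:05 UTC.
Add 5 hours 40 minutes layover in Hanoi → 13:45 UTC.
Add 8 hours 57 minutes leg 3 → 22:42 UTC.
Lima is UTC−5:00, so local arrival = 22:42 − 5:00 = 17:42 on Apr 22.

17:42 on April 22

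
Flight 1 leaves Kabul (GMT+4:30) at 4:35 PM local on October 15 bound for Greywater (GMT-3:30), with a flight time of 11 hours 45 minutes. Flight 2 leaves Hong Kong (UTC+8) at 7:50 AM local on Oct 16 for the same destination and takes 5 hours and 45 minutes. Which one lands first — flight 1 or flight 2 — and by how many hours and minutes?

the first, by 5 hours 45 minutes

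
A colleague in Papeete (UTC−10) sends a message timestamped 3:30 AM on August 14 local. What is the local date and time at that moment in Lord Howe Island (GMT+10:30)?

12:00 AM on August 15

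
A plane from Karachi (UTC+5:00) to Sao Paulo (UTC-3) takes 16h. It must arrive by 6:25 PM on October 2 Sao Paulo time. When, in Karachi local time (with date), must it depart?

10:25 AM on Oct 2

Target arrival in UTC: 6:25 PM + 3:00 = 9:25 PM on Oct 2.
Subtract 16 hours → departure 5:25 AM UTC on Oct 2.
Karachi is UTC+5:00: 5:25 AM + 5:00 = 10:25 AM on Oct 2.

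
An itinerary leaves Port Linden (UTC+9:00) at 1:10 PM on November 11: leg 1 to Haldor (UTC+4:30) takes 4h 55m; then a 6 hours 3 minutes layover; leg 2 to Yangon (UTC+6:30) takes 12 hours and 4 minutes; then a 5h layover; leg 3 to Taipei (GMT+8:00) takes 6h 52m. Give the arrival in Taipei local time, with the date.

Convert departure to UTC: 1:10 PM − 9:00 = 4:10 AM UTC on Nov 11.
Add 4 hours and 55 minutes leg 1 → 9:05 AM UTC.
Add 6 hours 3 minutes layover in Haldor → 3:08 PM UTC.
Add 12 hours 4 minutes leg 2 → 3:12 AM UTC (Nov 12).
Add 5 hours layover in Yangon → 8:12 AM UTC.
Add 6 hours 52 minutes leg 3 → 3:04 PM UTC.
Taipei is UTC+8:00, so local arrival = 3:04 PM + 8:00 = 11:04 PM on Nov 12.

11:04 PM on November 12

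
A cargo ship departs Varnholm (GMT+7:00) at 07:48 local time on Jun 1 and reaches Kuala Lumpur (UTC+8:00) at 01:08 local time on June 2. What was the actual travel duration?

16 hours 20 minutes

Departure in UTC: 07:48 − 7:00 = 00:48 on Jun 1.
Arrival in UTC: 01:08 − 8:00 = 17:08 on Jun 1.
Elapsed = 17:08 − 00:48 = 16 hours 20 minutes.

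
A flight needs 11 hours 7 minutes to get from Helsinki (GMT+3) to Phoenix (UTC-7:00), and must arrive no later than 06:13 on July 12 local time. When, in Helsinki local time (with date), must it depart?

05:06 on July 12

Target arrival in UTC: 06:13 + 7:00 = 13:13 on Jul 12.
Subtract 11 hours 7 minutes → departure 02:06 UTC on Jul 12.
Helsinki is UTC+3:00: 02:06 + 3:00 = 05:06 on Jul 12.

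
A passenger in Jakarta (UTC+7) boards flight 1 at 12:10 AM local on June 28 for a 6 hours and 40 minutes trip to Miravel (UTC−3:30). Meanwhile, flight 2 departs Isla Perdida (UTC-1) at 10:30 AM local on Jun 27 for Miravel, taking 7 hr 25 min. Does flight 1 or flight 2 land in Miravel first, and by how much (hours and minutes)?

Flight 1 in UTC: 12:10 AM − 7:00 = 5:10 PM on Jun 27.
+6 hours 40 minutes → arrive 11:50 PM UTC on Jun 27.
Flight 2 in UTC: 10:30 AM + 1:00 = 11:30 AM on Jun 27.
+7 hours and 25 minutes → arrive 6:55 PM UTC on Jun 27.
Flight 2 lands earlier by 4 hours 55 minutes.

the second, by 4 hours 55 minutes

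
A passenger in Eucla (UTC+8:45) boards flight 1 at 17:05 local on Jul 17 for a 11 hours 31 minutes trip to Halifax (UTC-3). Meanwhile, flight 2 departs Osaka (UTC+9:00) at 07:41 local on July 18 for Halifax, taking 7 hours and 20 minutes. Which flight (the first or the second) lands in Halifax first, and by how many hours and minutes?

the first, by 10 hours 10 minutes

Flight 1 in UTC: 17:05 − 8:45 = 08:20 on Jul 17.
+11 hours and 31 minutes → arrive 19:51 UTC on Jul 17.
Flight 2 in UTC: 07:41 − 9:00 = 22:41 on Jul 17.
+7 hours and 20 minutes → arrive 06:01 UTC on Jul 18.
Flight 1 lands earlier by 10 hours 10 minutes.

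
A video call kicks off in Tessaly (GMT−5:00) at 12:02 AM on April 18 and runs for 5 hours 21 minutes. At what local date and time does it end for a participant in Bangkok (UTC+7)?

Convert start to UTC: 12:02 AM + 5:00 = 5:02 AM UTC on Apr 18.
Add 5 hours 21 minutes duration → 10:23 AM UTC.
Bangkok is UTC+7:00, so local end time = 10:23 AM + 7:00 = 5:23 PM on Apr 18.

5:23 PM on April 18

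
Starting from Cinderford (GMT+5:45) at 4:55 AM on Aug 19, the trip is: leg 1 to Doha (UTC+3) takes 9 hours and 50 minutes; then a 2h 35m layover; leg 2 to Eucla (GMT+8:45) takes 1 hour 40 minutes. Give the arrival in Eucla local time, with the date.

Convert departure to UTC: 4:55 AM − 5:45 = 11:10 PM UTC on Aug 18.
Add 9 hours 50 minutes leg 1 → 9:00 AM UTC (Aug 19).
Add 2 hours and 35 minutes layover in Doha → 11:35 AM UTC.
Add 1 hour and 40 minutes leg 2 → 1:15 PM UTC.
Eucla is UTC+8:45, so local arrival = 1:15 PM + 8:45 = 10:00 PM on Aug 19.

10:00 PM on August 19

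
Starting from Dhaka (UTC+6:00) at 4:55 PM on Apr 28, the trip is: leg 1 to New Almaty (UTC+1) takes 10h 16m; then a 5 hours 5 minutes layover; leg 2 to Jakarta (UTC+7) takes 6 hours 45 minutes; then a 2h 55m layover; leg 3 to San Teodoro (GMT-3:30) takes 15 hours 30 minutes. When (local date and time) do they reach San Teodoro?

Convert departure to UTC: 4:55 PM − 6:00 = 10:55 AM UTC on Apr 28.
Add 10 hours 16 minutes leg 1 → 9:11 PM UTC.
Add 5 hours and 5 minutes layover in New Almaty → 2:16 AM UTC (Apr 29).
Add 6 hours 45 minutes leg 2 → 9:01 AM UTC.
Add 2 hours 55 minutes layover in Jakarta → 11:56 AM UTC.
Add 15 hours 30 minutes leg 3 → 3:26 AM UTC (Apr 30).
San Teodoro is UTC−3:30, so local arrival = 3:26 AM − 3:30 = 11:56 PM on Apr 29.

11:56 PM on April 29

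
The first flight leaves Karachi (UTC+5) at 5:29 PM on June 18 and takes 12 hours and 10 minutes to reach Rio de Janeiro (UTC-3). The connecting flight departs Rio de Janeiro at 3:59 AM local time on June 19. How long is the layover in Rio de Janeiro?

6 hours 20 minutes

Convert departure to UTC: 5:29 PM − 5:00 = 12:29 PM UTC on Jun 18.
Add 12 hours and 10 minutes flight time → 12:39 AM UTC (Jun 19).
Rio de Janeiro is UTC−3:00, so local arrival = 12:39 AM − 3:00 = 9:39 PM on Jun 18.
Layover = 3:59 AM − 9:39 PM (+1 day) = 6 hours 20 minutes.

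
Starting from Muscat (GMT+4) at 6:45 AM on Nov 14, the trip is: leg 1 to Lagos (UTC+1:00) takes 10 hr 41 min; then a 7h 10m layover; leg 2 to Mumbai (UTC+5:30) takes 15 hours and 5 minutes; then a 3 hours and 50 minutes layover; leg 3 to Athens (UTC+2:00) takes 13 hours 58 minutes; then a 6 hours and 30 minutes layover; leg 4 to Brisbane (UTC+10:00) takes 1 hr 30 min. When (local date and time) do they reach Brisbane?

Convert departure to UTC: 6:45 AM − 4:00 = 2:45 AM UTC on Nov 14.
Add 10 hours and 41 minutes leg 1 → 1:26 PM UTC.
Add 7 hours and 10 minutes layover in Lagos → 8:36 PM UTC.
Add 15 hours 5 minutes leg 2 → 11:41 AM UTC (Nov 15).
Add 3 hours and 50 minutes layover in Mumbai → 3:31 PM UTC.
Add 13 hours and 58 minutes leg 3 → 5:29 AM UTC (Nov 16).
Add 6 hours 30 minutes layover in Athens → 11:59 AM UTC.
Add 1 hour and 30 minutes leg 4 → 1:29 PM UTC.
Brisbane is UTC+10:00, so local arrival = 1:29 PM + 10:00 = 11:29 PM on Nov 16.

11:29 PM on Nov 16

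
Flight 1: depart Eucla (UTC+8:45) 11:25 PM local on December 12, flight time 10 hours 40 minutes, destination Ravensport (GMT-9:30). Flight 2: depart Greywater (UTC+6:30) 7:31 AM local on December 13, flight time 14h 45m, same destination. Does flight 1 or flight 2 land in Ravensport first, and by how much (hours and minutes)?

the first, by 14 hours 26 minutes

Flight 1 in UTC: 11:25 PM − 8:45 = 2:40 PM on Dec 12.
+10 hours 40 minutes → arrive 1:20 AM UTC on Dec 13.
Flight 2 in UTC: 7:31 AM − 6:30 = 1:01 AM on Dec 13.
+14 hours and 45 minutes → arrive 3:46 PM UTC on Dec 13.
Flight 1 lands earlier by 14 hours 26 minutes.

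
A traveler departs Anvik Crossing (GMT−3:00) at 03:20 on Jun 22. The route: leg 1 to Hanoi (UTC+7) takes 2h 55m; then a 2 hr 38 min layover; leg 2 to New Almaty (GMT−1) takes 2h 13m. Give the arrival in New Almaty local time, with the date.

13:06 on June 22

Convert departure to UTC: 03:20 + 3:00 = 06:20 UTC on Jun 22.
Add 2 hours and 55 minutes leg 1 → 09:15 UTC.
Add 2 hours and 38 minutes layover in Hanoi → 11:53 UTC.
Add 2 hours and 13 minutes leg 2 → 14:06 UTC.
New Almaty is UTC−1:00, so local arrival = 14:06 − 1:00 = 13:06 on Jun 22.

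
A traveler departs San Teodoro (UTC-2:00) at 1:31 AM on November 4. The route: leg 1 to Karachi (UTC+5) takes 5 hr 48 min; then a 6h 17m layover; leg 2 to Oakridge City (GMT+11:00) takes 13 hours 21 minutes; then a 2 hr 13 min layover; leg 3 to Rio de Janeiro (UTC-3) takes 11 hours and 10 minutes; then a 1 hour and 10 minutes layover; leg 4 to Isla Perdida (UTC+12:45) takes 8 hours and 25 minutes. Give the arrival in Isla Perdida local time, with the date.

Convert departure to UTC: 1:31 AM + 2:00 = 3:31 AM UTC on Nov 4.
Add 5 hours 48 minutes leg 1 → 9:19 AM UTC.
Add 6 hours and 17 minutes layover in Karachi → 3:36 PM UTC.
Add 13 hours and 21 minutes leg 2 → 4:57 AM UTC (Nov 5).
Add 2 hours 13 minutes layover in Oakridge City → 7:10 AM UTC.
Add 11 hours 10 minutes leg 3 → 6:20 PM UTC.
Add 1 hour 10 minutes layover in Rio de Janeiro → 7:30 PM UTC.
Add 8 hours 25 minutes leg 4 → 3:55 AM UTC (Nov 6).
Isla Perdida is UTC+12:45, so local arrival = 3:55 AM + 12:45 = 4:40 PM on Nov 6.

4:40 PM on November 6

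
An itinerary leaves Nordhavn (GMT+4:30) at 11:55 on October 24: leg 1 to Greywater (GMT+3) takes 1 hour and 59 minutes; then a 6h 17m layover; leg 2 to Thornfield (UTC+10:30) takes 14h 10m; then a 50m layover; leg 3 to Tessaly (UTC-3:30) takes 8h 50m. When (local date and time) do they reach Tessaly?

12:01 on Oct 25

Convert departure to UTC: 11:55 − 4:30 = 07:25 UTC on Oct 24.
Add 1 hour 59 minutes leg 1 → 09:24 UTC.
Add 6 hours and 17 minutes layover in Greywater → 15:41 UTC.
Add 14 hours and 10 minutes leg 2 → 05:51 UTC (Oct 25).
Add 50 minutes layover in Thornfield → 06:41 UTC.
Add 8 hours 50 minutes leg 3 → 15:31 UTC.
Tessaly is UTC−3:30, so local arrival = 15:31 − 3:30 = 12:01 on Oct 25.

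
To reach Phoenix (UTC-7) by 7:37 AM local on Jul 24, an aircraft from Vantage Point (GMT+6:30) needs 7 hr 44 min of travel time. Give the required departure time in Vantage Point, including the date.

1:23 PM on Jul 24

Target arrival in UTC: 7:37 AM + 7:00 = 2:37 PM on Jul 24.
Subtract 7 hours and 44 minutes → departure 6:53 AM UTC on Jul 24.
Vantage Point is UTC+6:30: 6:53 AM + 6:30 = 1:23 PM on Jul 24.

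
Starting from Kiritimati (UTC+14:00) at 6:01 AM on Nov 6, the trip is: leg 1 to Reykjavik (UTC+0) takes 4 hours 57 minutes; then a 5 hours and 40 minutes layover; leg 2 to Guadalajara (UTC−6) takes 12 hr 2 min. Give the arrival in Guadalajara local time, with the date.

Convert departure to UTC: 6:01 AM − 14:00 = 4:01 PM UTC on Nov 5.
Add 4 hours and 57 minutes leg 1 → 8:58 PM UTC.
Add 5 hours and 40 minutes layover in Reykjavik → 2:38 AM UTC (Nov 6).
Add 12 hours and 2 minutes leg 2 → 2:40 PM UTC.
Guadalajara is UTC−6:00, so local arrival = 2:40 PM − 6:00 = 8:40 AM on Nov 6.

8:40 AM on November 6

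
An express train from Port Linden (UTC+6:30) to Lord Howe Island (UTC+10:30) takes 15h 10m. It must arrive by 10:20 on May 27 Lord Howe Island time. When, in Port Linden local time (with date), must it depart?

Target arrival in UTC: 10:20 − 10:30 = 23:50 on May 26.
Subtract 15 hours and 10 minutes → departure 08:40 UTC on May 26.
Port Linden is UTC+6:30: 08:40 + 6:30 = 15:10 on May 26.

15:10 on May 26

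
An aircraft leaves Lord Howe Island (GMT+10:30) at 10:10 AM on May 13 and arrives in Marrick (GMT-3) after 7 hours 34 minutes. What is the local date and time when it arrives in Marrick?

4:14 AM on May 13

Convert departure to UTC: 10:10 AM − 10:30 = 11:40 PM UTC on May 12.
Add 7 hours and 34 minutes travel time → 7:14 AM UTC (May 13).
Marrick is UTC−3:00, so local arrival = 7:14 AM − 3:00 = 4:14 AM on May 13.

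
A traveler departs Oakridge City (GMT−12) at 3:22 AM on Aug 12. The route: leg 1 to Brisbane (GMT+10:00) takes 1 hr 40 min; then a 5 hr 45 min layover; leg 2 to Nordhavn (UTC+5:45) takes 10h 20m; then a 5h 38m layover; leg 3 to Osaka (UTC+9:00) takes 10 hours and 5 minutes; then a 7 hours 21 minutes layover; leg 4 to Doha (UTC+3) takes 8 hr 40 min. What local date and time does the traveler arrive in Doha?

Convert departure to UTC: 3:22 AM + 12:00 = 3:22 PM UTC on Aug 12.
Add 1 hour 40 minutes leg 1 → 5:02 PM UTC.
Add 5 hours 45 minutes layover in Brisbane → 10:47 PM UTC.
Add 10 hours and 20 minutes leg 2 → 9:07 AM UTC (Aug 13).
Add 5 hours 38 minutes layover in Nordhavn → 2:45 PM UTC.
Add 10 hours and 5 minutes leg 3 → 12:50 AM UTC (Aug 14).
Add 7 hours 21 minutes layover in Osaka → 8:11 AM UTC.
Add 8 hours and 40 minutes leg 4 → 4:51 PM UTC.
Doha is UTC+3:00, so local arrival = 4:51 PM + 3:00 = 7:51 PM on Aug 14.

7:51 PM on August 14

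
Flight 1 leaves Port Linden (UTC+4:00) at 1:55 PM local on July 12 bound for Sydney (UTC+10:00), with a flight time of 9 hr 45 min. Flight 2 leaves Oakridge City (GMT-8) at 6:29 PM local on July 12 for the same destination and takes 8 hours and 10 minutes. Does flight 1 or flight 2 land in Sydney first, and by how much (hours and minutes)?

Flight 1 in UTC: 1:55 PM − 4:00 = 9:55 AM on Jul 12.
+9 hours and 45 minutes → arrive 7:40 PM UTC on Jul 12.
Flight 2 in UTC: 6:29 PM + 8:00 = 2:29 AM on Jul 13.
+8 hours and 10 minutes → arrive 10:39 AM UTC on Jul 13.
Flight 1 lands earlier by 14 hours 59 minutes.

the first, by 14 hours 59 minutes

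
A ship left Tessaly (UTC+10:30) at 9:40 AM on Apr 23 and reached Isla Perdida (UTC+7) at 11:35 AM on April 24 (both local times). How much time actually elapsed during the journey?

29 hours 25 minutes

Departure in UTC: 9:40 AM − 10:30 = 11:10 PM on Apr 22.
Arrival in UTC: 11:35 AM − 7:00 = 4:35 AM on Apr 24.
Elapsed = 4:35 AM − 11:10 PM (+2 days) = 29 hours 25 minutes.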